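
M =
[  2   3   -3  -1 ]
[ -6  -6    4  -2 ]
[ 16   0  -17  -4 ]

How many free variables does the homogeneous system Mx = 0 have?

1

Row reduce to echelon form.
R2 ← R2 + (3)·R1: [0, 3, -5, -5]
R3 ← R3 − (8)·R1: [0, -24, 7, 4]
R3 ← R3 + (8)·R2: [0, 0, -33, -36]
3 nonzero rows, so rank(M) = 3.
M has 4 columns; by rank–nullity, nullity = 4 − 3 = 1.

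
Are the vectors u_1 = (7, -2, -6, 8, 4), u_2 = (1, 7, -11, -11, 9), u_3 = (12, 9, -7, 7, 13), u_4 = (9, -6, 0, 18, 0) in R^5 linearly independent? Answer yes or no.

Form the matrix with these vectors as rows and row reduce.
R2 ← R2 − (1/7)·R1: [0, 51/7, -71/7, -85/7, 59/7]
R3 ← R3 − (12/7)·R1: [0, 87/7, 23/7, -47/7, 43/7]
R4 ← R4 − (9/7)·R1: [0, -24/7, 54/7, 54/7, -36/7]
R3 ← R3 − (29/17)·R2: [0, 0, 350/17, 14, -140/17]
R4 ← R4 + (8/17)·R2: [0, 0, 50/17, 2, -20/17]
R4 ← R4 − (1/7)·R3: [0, 0, 0, 0, 0]
3 nonzero rows, so the 4 vectors span a space of dimension 3.
Since 3 < 4, the vectors are linearly dependent.

no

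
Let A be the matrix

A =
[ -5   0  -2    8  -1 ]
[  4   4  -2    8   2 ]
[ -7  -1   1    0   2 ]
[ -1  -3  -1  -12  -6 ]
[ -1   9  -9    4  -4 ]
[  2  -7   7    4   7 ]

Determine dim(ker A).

Row reduce to echelon form.
R2 ← R2 + (4/5)·R1: [0, 4, -18/5, 72/5, 6/5]
R3 ← R3 − (7/5)·R1: [0, -1, 19/5, -56/5, 17/5]
R4 ← R4 − (1/5)·R1: [0, -3, -3/5, -68/5, -29/5]
R5 ← R5 − (1/5)·R1: [0, 9, -43/5, 12/5, -19/5]
R6 ← R6 + (2/5)·R1: [0, -7, 31/5, 36/5, 33/5]
R3 ← R3 + (1/4)·R2: [0, 0, 29/10, -38/5, 37/10]
R4 ← R4 + (3/4)·R2: [0, 0, -33/10, -14/5, -49/10]
R5 ← R5 − (9/4)·R2: [0, 0, -1/2, -30, -13/2]
R6 ← R6 + (7/4)·R2: [0, 0, -1/10, 162/5, 87/10]
R4 ← R4 + (33/29)·R3: [0, 0, 0, -332/29, -20/29]
R5 ← R5 + (5/29)·R3: [0, 0, 0, -908/29, -170/29]
R6 ← R6 + (1/29)·R3: [0, 0, 0, 932/29, 256/29]
R5 ← R5 − (227/83)·R4: [0, 0, 0, 0, -330/83]
R6 ← R6 + (233/83)·R4: [0, 0, 0, 0, 572/83]
R6 ← R6 + (26/15)·R5: [0, 0, 0, 0, 0]
5 nonzero rows, so rank(A) = 5.
A has 5 columns; by rank–nullity, nullity = 5 − 5 = 0.

0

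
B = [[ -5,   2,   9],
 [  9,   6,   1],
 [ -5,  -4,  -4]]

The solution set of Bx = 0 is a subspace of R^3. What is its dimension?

0

Row reduce to echelon form.
R2 ← R2 + (9/5)·R1: [0, 48/5, 86/5]
R3 ← R3 − R1: [0, -6, -13]
R3 ← R3 + (5/8)·R2: [0, 0, -9/4]
3 nonzero rows, so rank(B) = 3.
B has 3 columns; by rank–nullity, nullity = 3 − 3 = 0.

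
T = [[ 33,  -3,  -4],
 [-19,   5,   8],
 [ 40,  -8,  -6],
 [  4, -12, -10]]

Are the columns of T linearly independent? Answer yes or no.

yes

Row reduce T to echelon form.
R2 ← R2 + (19/33)·R1: [0, 36/11, 188/33]
R3 ← R3 − (40/33)·R1: [0, -48/11, -38/33]
R4 ← R4 − (4/33)·R1: [0, -128/11, -314/33]
R3 ← R3 + (4/3)·R2: [0, 0, 58/9]
R4 ← R4 + (32/9)·R2: [0, 0, 290/27]
R4 ← R4 − (5/3)·R3: [0, 0, 0]
3 pivots among 3 columns.
Every column is a pivot column, so the columns are linearly independent.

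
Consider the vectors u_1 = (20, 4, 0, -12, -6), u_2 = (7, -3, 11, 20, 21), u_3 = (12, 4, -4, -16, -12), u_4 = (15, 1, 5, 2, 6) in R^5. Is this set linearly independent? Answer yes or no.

Form the matrix with these vectors as rows and row reduce.
R2 ← R2 − (7/20)·R1: [0, -22/5, 11, 121/5, 231/10]
R3 ← R3 − (3/5)·R1: [0, 8/5, -4, -44/5, -42/5]
R4 ← R4 − (3/4)·R1: [0, -2, 5, 11, 21/2]
R3 ← R3 + (4/11)·R2: [0, 0, 0, 0, 0]
R4 ← R4 − (5/11)·R2: [0, 0, 0, 0, 0]
2 nonzero rows, so the 4 vectors span a space of dimension 2.
Since 2 < 4, the vectors are linearly dependent.

no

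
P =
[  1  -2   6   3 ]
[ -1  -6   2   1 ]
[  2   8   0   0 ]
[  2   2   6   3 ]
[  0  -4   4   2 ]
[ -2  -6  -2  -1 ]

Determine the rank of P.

Row reduce to echelon form.
R2 ← R2 + R1: [0, -8, 8, 4]
R3 ← R3 − (2)·R1: [0, 12, -12, -6]
R4 ← R4 − (2)·R1: [0, 6, -6, -3]
R6 ← R6 + (2)·R1: [0, -10, 10, 5]
R3 ← R3 + (3/2)·R2: [0, 0, 0, 0]
R4 ← R4 + (3/4)·R2: [0, 0, 0, 0]
R5 ← R5 − (1/2)·R2: [0, 0, 0, 0]
R6 ← R6 − (5/4)·R2: [0, 0, 0, 0]
Echelon form has 2 nonzero rows, so rank(P) = 2.

2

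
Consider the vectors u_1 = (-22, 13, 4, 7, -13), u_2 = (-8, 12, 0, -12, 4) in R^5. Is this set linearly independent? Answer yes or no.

Form the matrix with these vectors as rows and row reduce.
R2 ← R2 − (4/11)·R1: [0, 80/11, -16/11, -160/11, 96/11]
2 nonzero rows, so the 2 vectors span a space of dimension 2.
Since 2 = 2, the vectors are linearly independent.

yes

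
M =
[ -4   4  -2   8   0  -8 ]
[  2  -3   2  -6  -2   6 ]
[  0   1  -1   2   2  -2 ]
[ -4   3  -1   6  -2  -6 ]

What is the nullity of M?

4

Row reduce to echelon form.
R2 ← R2 + (1/2)·R1: [0, -1, 1, -2, -2, 2]
R4 ← R4 − R1: [0, -1, 1, -2, -2, 2]
R3 ← R3 + R2: [0, 0, 0, 0, 0, 0]
R4 ← R4 − R2: [0, 0, 0, 0, 0, 0]
2 nonzero rows, so rank(M) = 2.
M has 6 columns; by rank–nullity, nullity = 6 − 2 = 4.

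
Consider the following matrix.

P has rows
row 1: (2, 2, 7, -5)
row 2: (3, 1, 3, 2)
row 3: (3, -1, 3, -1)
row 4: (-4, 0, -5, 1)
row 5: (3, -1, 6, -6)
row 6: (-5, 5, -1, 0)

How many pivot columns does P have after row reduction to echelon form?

3

Row reduce to echelon form.
R2 ← R2 − (3/2)·R1: [0, -2, -15/2, 19/2]
R3 ← R3 − (3/2)·R1: [0, -4, -15/2, 13/2]
R4 ← R4 + (2)·R1: [0, 4, 9, -9]
R5 ← R5 − (3/2)·R1: [0, -4, -9/2, 3/2]
R6 ← R6 + (5/2)·R1: [0, 10, 33/2, -25/2]
R3 ← R3 − (2)·R2: [0, 0, 15/2, -25/2]
R4 ← R4 + (2)·R2: [0, 0, -6, 10]
R5 ← R5 − (2)·R2: [0, 0, 21/2, -35/2]
R6 ← R6 + (5)·R2: [0, 0, -21, 35]
R4 ← R4 + (4/5)·R3: [0, 0, 0, 0]
R5 ← R5 − (7/5)·R3: [0, 0, 0, 0]
R6 ← R6 + (14/5)·R3: [0, 0, 0, 0]
Echelon form has 3 nonzero rows, so rank(P) = 3.
Each nonzero row contributes one pivot column: 3 pivot columns.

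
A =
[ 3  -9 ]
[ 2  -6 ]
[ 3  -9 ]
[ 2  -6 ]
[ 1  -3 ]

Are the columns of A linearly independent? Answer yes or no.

Row reduce A to echelon form.
R2 ← R2 − (2/3)·R1: [0, 0]
R3 ← R3 − R1: [0, 0]
R4 ← R4 − (2/3)·R1: [0, 0]
R5 ← R5 − (1/3)·R1: [0, 0]
1 pivot among 2 columns.
Only 1 < 2 pivot columns, so the columns are linearly dependent.

no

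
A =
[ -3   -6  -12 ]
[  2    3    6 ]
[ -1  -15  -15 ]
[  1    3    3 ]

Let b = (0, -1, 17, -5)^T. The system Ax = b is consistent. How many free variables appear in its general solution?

0

Row reduce the augmented matrix [A | b].
R2 ← R2 + (2/3)·R1: [0, -1, -2, -1]
R3 ← R3 − (1/3)·R1: [0, -13, -11, 17]
R4 ← R4 + (1/3)·R1: [0, 1, -1, -5]
R3 ← R3 − (13)·R2: [0, 0, 15, 30]
R4 ← R4 + R2: [0, 0, -3, -6]
R4 ← R4 + (1/5)·R3: [0, 0, 0, 0]
The echelon form has 3 nonzero rows, and every pivot lies in the first 3 columns, so rank(A) = rank([A|b]) = 3.
The system is consistent.
Free variables = (unknowns) − (rank) = 3 − 3 = 0.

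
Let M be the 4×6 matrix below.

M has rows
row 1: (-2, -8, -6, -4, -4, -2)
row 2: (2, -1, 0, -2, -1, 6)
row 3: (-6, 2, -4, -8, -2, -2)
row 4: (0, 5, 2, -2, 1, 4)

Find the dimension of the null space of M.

3

Row reduce to echelon form.
R2 ← R2 + R1: [0, -9, -6, -6, -5, 4]
R3 ← R3 − (3)·R1: [0, 26, 14, 4, 10, 4]
R3 ← R3 + (26/9)·R2: [0, 0, -10/3, -40/3, -40/9, 140/9]
R4 ← R4 + (5/9)·R2: [0, 0, -4/3, -16/3, -16/9, 56/9]
R4 ← R4 − (2/5)·R3: [0, 0, 0, 0, 0, 0]
3 nonzero rows, so rank(M) = 3.
M has 6 columns; by rank–nullity, nullity = 6 − 3 = 3.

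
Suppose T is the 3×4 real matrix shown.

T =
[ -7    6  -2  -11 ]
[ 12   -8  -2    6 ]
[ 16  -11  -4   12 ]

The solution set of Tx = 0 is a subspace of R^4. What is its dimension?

Row reduce to echelon form.
R2 ← R2 + (12/7)·R1: [0, 16/7, -38/7, -90/7]
R3 ← R3 + (16/7)·R1: [0, 19/7, -60/7, -92/7]
R3 ← R3 − (19/16)·R2: [0, 0, -17/8, 17/8]
3 nonzero rows, so rank(T) = 3.
T has 4 columns; by rank–nullity, nullity = 4 − 3 = 1.

1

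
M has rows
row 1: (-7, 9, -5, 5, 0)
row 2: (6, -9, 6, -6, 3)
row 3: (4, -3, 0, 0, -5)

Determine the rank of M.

2

Row reduce to echelon form.
R2 ← R2 + (6/7)·R1: [0, -9/7, 12/7, -12/7, 3]
R3 ← R3 + (4/7)·R1: [0, 15/7, -20/7, 20/7, -5]
R3 ← R3 + (5/3)·R2: [0, 0, 0, 0, 0]
Echelon form has 2 nonzero rows, so rank(M) = 2.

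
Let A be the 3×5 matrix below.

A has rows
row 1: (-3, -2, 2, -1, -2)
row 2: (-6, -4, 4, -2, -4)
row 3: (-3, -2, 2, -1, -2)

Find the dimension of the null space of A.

4

Row reduce to echelon form.
R2 ← R2 − (2)·R1: [0, 0, 0, 0, 0]
R3 ← R3 − R1: [0, 0, 0, 0, 0]
1 nonzero row, so rank(A) = 1.
A has 5 columns; by rank–nullity, nullity = 5 − 1 = 4.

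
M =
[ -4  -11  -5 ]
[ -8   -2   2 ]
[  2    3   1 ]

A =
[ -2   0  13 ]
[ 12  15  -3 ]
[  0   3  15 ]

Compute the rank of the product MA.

2

First compute MA:
[[-124, -180, -94],
 [ -8, -24, -68],
 [ 32,  48,  32]]
Now row reduce the product.
R2 ← R2 − (2/31)·R1: [0, -384/31, -1920/31]
R3 ← R3 + (8/31)·R1: [0, 48/31, 240/31]
R3 ← R3 + (1/8)·R2: [0, 0, 0]
2 nonzero rows, so rank(MA) = 2.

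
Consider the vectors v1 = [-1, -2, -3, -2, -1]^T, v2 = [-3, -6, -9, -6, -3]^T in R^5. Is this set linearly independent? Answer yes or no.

no

Form the matrix with these vectors as rows and row reduce.
R2 ← R2 − (3)·R1: [0, 0, 0, 0, 0]
1 nonzero row, so the 2 vectors span a space of dimension 1.
Since 1 < 2, the vectors are linearly dependent.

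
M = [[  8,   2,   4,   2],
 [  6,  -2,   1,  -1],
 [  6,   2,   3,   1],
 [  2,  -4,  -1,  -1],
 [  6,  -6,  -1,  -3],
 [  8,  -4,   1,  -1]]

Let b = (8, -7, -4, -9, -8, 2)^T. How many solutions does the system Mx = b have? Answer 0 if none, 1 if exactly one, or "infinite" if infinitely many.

Row reduce the augmented matrix [M | b].
R2 ← R2 − (3/4)·R1: [0, -7/2, -2, -5/2, -13]
R3 ← R3 − (3/4)·R1: [0, 1/2, 0, -1/2, -10]
R4 ← R4 − (1/4)·R1: [0, -9/2, -2, -3/2, -11]
R5 ← R5 − (3/4)·R1: [0, -15/2, -4, -9/2, -14]
R6 ← R6 − R1: [0, -6, -3, -3, -6]
R3 ← R3 + (1/7)·R2: [0, 0, -2/7, -6/7, -83/7]
R4 ← R4 − (9/7)·R2: [0, 0, 4/7, 12/7, 40/7]
R5 ← R5 − (15/7)·R2: [0, 0, 2/7, 6/7, 97/7]
R6 ← R6 − (12/7)·R2: [0, 0, 3/7, 9/7, 114/7]
R4 ← R4 + (2)·R3: [0, 0, 0, 0, -18]
R5 ← R5 + R3: [0, 0, 0, 0, 2]
R6 ← R6 + (3/2)·R3: [0, 0, 0, 0, -3/2]
R5 ← R5 + (1/9)·R4: [0, 0, 0, 0, 0]
R6 ← R6 − (1/12)·R4: [0, 0, 0, 0, 0]
The echelon form has 4 nonzero rows; the last pivot sits in the augmented column, so rank(M) = 3 but rank([M|b]) = 4.
Since the ranks differ, the system is inconsistent.
It has no solutions.

0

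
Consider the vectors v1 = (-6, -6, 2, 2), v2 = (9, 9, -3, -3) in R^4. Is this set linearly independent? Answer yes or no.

Form the matrix with these vectors as rows and row reduce.
R2 ← R2 + (3/2)·R1: [0, 0, 0, 0]
1 nonzero row, so the 2 vectors span a space of dimension 1.
Since 1 < 2, the vectors are linearly dependent.

no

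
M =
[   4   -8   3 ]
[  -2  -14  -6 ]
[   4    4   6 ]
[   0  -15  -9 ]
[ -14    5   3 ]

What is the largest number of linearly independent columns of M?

Row reduce to echelon form.
R2 ← R2 + (1/2)·R1: [0, -18, -9/2]
R3 ← R3 − R1: [0, 12, 3]
R5 ← R5 + (7/2)·R1: [0, -23, 27/2]
R3 ← R3 + (2/3)·R2: [0, 0, 0]
R4 ← R4 − (5/6)·R2: [0, 0, -21/4]
R5 ← R5 − (23/18)·R2: [0, 0, 77/4]
Swap R3 ↔ R4
R5 ← R5 + (11/3)·R3: [0, 0, 0]
Echelon form has 3 nonzero rows, so rank(M) = 3.
The rank gives the maximum number of linearly independent columns: 3.

3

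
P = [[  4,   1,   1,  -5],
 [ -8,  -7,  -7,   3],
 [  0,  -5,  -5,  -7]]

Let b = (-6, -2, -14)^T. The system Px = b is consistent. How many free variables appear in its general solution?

Row reduce the augmented matrix [P | b].
R2 ← R2 + (2)·R1: [0, -5, -5, -7, -14]
R3 ← R3 − R2: [0, 0, 0, 0, 0]
The echelon form has 2 nonzero rows, and every pivot lies in the first 4 columns, so rank(P) = rank([P|b]) = 2.
The system is consistent.
Free variables = (unknowns) − (rank) = 4 − 2 = 2.

2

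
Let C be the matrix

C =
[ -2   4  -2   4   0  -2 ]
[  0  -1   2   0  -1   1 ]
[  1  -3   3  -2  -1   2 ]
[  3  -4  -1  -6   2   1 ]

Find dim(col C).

2

Row reduce to echelon form.
R3 ← R3 + (1/2)·R1: [0, -1, 2, 0, -1, 1]
R4 ← R4 + (3/2)·R1: [0, 2, -4, 0, 2, -2]
R3 ← R3 − R2: [0, 0, 0, 0, 0, 0]
R4 ← R4 + (2)·R2: [0, 0, 0, 0, 0, 0]
Echelon form has 2 nonzero rows, so rank(C) = 2.
The column space has dimension equal to the rank: 2.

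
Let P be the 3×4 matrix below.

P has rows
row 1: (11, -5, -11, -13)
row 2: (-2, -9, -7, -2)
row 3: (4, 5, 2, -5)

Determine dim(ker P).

Row reduce to echelon form.
R2 ← R2 + (2/11)·R1: [0, -109/11, -9, -48/11]
R3 ← R3 − (4/11)·R1: [0, 75/11, 6, -3/11]
R3 ← R3 + (75/109)·R2: [0, 0, -21/109, -357/109]
3 nonzero rows, so rank(P) = 3.
P has 4 columns; by rank–nullity, nullity = 4 − 3 = 1.

1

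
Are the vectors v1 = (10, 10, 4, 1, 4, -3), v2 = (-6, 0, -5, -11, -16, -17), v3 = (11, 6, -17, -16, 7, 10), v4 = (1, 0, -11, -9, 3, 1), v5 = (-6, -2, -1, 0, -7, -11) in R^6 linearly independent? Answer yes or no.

Form the matrix with these vectors as rows and row reduce.
R2 ← R2 + (3/5)·R1: [0, 6, -13/5, -52/5, -68/5, -94/5]
R3 ← R3 − (11/10)·R1: [0, -5, -107/5, -171/10, 13/5, 133/10]
R4 ← R4 − (1/10)·R1: [0, -1, -57/5, -91/10, 13/5, 13/10]
R5 ← R5 + (3/5)·R1: [0, 4, 7/5, 3/5, -23/5, -64/5]
R3 ← R3 + (5/6)·R2: [0, 0, -707/30, -773/30, -131/15, -71/30]
R4 ← R4 + (1/6)·R2: [0, 0, -71/6, -65/6, 1/3, -11/6]
R5 ← R5 − (2/3)·R2: [0, 0, 47/15, 113/15, 67/15, -4/15]
R4 ← R4 − (355/707)·R3: [0, 0, 0, 1488/707, 3336/707, -456/707]
R5 ← R5 + (94/707)·R3: [0, 0, 0, 2904/707, 2337/707, -411/707]
R5 ← R5 − (121/62)·R4: [0, 0, 0, 0, -183/31, 21/31]
5 nonzero rows, so the 5 vectors span a space of dimension 5.
Since 5 = 5, the vectors are linearly independent.

yes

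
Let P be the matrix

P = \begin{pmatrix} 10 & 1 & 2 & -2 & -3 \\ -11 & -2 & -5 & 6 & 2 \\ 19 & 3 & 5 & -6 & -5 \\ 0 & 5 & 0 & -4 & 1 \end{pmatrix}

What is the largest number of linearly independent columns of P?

Row reduce to echelon form.
R2 ← R2 + (11/10)·R1: [0, -9/10, -14/5, 19/5, -13/10]
R3 ← R3 − (19/10)·R1: [0, 11/10, 6/5, -11/5, 7/10]
R3 ← R3 + (11/9)·R2: [0, 0, -20/9, 22/9, -8/9]
R4 ← R4 + (50/9)·R2: [0, 0, -140/9, 154/9, -56/9]
R4 ← R4 − (7)·R3: [0, 0, 0, 0, 0]
Echelon form has 3 nonzero rows, so rank(P) = 3.
The rank gives the maximum number of linearly independent columns: 3.

3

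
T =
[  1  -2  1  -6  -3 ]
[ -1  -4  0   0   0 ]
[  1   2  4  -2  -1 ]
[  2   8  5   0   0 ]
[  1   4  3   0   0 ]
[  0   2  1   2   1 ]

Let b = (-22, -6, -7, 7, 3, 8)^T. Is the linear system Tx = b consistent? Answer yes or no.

Row reduce the augmented matrix [T | b].
R2 ← R2 + R1: [0, -6, 1, -6, -3, -28]
R3 ← R3 − R1: [0, 4, 3, 4, 2, 15]
R4 ← R4 − (2)·R1: [0, 12, 3, 12, 6, 51]
R5 ← R5 − R1: [0, 6, 2, 6, 3, 25]
R3 ← R3 + (2/3)·R2: [0, 0, 11/3, 0, 0, -11/3]
R4 ← R4 + (2)·R2: [0, 0, 5, 0, 0, -5]
R5 ← R5 + R2: [0, 0, 3, 0, 0, -3]
R6 ← R6 + (1/3)·R2: [0, 0, 4/3, 0, 0, -4/3]
R4 ← R4 − (15/11)·R3: [0, 0, 0, 0, 0, 0]
R5 ← R5 − (9/11)·R3: [0, 0, 0, 0, 0, 0]
R6 ← R6 − (4/11)·R3: [0, 0, 0, 0, 0, 0]
The echelon form has 3 nonzero rows, and every pivot lies in the first 5 columns, so rank(T) = rank([T|b]) = 3.
The system is consistent.

yes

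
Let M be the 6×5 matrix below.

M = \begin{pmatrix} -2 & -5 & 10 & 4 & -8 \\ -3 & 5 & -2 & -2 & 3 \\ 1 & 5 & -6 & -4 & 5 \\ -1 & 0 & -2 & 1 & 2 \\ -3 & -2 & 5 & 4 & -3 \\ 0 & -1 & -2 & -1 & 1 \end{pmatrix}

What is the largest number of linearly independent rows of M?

Row reduce to echelon form.
R2 ← R2 − (3/2)·R1: [0, 25/2, -17, -8, 15]
R3 ← R3 + (1/2)·R1: [0, 5/2, -1, -2, 1]
R4 ← R4 − (1/2)·R1: [0, 5/2, -7, -1, 6]
R5 ← R5 − (3/2)·R1: [0, 11/2, -10, -2, 9]
R3 ← R3 − (1/5)·R2: [0, 0, 12/5, -2/5, -2]
R4 ← R4 − (1/5)·R2: [0, 0, -18/5, 3/5, 3]
R5 ← R5 − (11/25)·R2: [0, 0, -63/25, 38/25, 12/5]
R6 ← R6 + (2/25)·R2: [0, 0, -84/25, -41/25, 11/5]
R4 ← R4 + (3/2)·R3: [0, 0, 0, 0, 0]
R5 ← R5 + (21/20)·R3: [0, 0, 0, 11/10, 3/10]
R6 ← R6 + (7/5)·R3: [0, 0, 0, -11/5, -3/5]
Swap R4 ↔ R5
R6 ← R6 + (2)·R4: [0, 0, 0, 0, 0]
Echelon form has 4 nonzero rows, so rank(M) = 4.
The rank gives the maximum number of linearly independent rows: 4.

4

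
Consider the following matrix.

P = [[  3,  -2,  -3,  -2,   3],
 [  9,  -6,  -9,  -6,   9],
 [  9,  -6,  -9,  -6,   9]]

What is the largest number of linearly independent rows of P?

1

Row reduce to echelon form.
R2 ← R2 − (3)·R1: [0, 0, 0, 0, 0]
R3 ← R3 − (3)·R1: [0, 0, 0, 0, 0]
Echelon form has 1 nonzero row, so rank(P) = 1.
The rank gives the maximum number of linearly independent rows: 1.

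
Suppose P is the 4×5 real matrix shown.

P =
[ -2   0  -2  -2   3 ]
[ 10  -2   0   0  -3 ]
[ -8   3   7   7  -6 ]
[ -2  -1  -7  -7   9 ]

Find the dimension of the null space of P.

3

Row reduce to echelon form.
R2 ← R2 + (5)·R1: [0, -2, -10, -10, 12]
R3 ← R3 − (4)·R1: [0, 3, 15, 15, -18]
R4 ← R4 − R1: [0, -1, -5, -5, 6]
R3 ← R3 + (3/2)·R2: [0, 0, 0, 0, 0]
R4 ← R4 − (1/2)·R2: [0, 0, 0, 0, 0]
2 nonzero rows, so rank(P) = 2.
P has 5 columns; by rank–nullity, nullity = 5 − 2 = 3.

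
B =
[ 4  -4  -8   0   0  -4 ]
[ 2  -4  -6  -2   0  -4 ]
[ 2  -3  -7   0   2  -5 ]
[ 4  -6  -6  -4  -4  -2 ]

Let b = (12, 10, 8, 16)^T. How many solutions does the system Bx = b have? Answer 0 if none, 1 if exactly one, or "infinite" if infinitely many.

Row reduce the augmented matrix [B | b].
R2 ← R2 − (1/2)·R1: [0, -2, -2, -2, 0, -2, 4]
R3 ← R3 − (1/2)·R1: [0, -1, -3, 0, 2, -3, 2]
R4 ← R4 − R1: [0, -2, 2, -4, -4, 2, 4]
R3 ← R3 − (1/2)·R2: [0, 0, -2, 1, 2, -2, 0]
R4 ← R4 − R2: [0, 0, 4, -2, -4, 4, 0]
R4 ← R4 + (2)·R3: [0, 0, 0, 0, 0, 0, 0]
The echelon form has 3 nonzero rows, and every pivot lies in the first 6 columns, so rank(B) = rank([B|b]) = 3.
The system is consistent.
rank = 3 < 6 unknowns, so there are infinitely many solutions.

infinite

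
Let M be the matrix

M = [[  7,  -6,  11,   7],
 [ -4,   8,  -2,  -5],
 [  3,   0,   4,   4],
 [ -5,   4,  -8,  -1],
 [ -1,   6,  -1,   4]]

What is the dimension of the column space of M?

Row reduce to echelon form.
R2 ← R2 + (4/7)·R1: [0, 32/7, 30/7, -1]
R3 ← R3 − (3/7)·R1: [0, 18/7, -5/7, 1]
R4 ← R4 + (5/7)·R1: [0, -2/7, -1/7, 4]
R5 ← R5 + (1/7)·R1: [0, 36/7, 4/7, 5]
R3 ← R3 − (9/16)·R2: [0, 0, -25/8, 25/16]
R4 ← R4 + (1/16)·R2: [0, 0, 1/8, 63/16]
R5 ← R5 − (9/8)·R2: [0, 0, -17/4, 49/8]
R4 ← R4 + (1/25)·R3: [0, 0, 0, 4]
R5 ← R5 − (34/25)·R3: [0, 0, 0, 4]
R5 ← R5 − R4: [0, 0, 0, 0]
Echelon form has 4 nonzero rows, so rank(M) = 4.
The column space has dimension equal to the rank: 4.

4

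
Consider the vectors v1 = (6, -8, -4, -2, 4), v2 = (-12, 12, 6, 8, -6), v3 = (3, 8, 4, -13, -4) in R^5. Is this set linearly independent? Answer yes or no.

Form the matrix with these vectors as rows and row reduce.
R2 ← R2 + (2)·R1: [0, -4, -2, 4, 2]
R3 ← R3 − (1/2)·R1: [0, 12, 6, -12, -6]
R3 ← R3 + (3)·R2: [0, 0, 0, 0, 0]
2 nonzero rows, so the 3 vectors span a space of dimension 2.
Since 2 < 3, the vectors are linearly dependent.

no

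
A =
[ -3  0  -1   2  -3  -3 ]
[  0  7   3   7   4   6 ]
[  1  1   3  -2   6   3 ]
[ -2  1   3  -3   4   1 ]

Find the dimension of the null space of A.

Row reduce to echelon form.
R3 ← R3 + (1/3)·R1: [0, 1, 8/3, -4/3, 5, 2]
R4 ← R4 − (2/3)·R1: [0, 1, 11/3, -13/3, 6, 3]
R3 ← R3 − (1/7)·R2: [0, 0, 47/21, -7/3, 31/7, 8/7]
R4 ← R4 − (1/7)·R2: [0, 0, 68/21, -16/3, 38/7, 15/7]
R4 ← R4 − (68/47)·R3: [0, 0, 0, -92/47, -46/47, 23/47]
4 nonzero rows, so rank(A) = 4.
A has 6 columns; by rank–nullity, nullity = 6 − 4 = 2.

2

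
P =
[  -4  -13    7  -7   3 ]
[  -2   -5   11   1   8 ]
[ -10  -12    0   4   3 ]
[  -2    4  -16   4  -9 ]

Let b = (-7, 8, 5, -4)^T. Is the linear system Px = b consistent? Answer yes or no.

Row reduce the augmented matrix [P | b].
R2 ← R2 − (1/2)·R1: [0, 3/2, 15/2, 9/2, 13/2, 23/2]
R3 ← R3 − (5/2)·R1: [0, 41/2, -35/2, 43/2, -9/2, 45/2]
R4 ← R4 − (1/2)·R1: [0, 21/2, -39/2, 15/2, -21/2, -1/2]
R3 ← R3 − (41/3)·R2: [0, 0, -120, -40, -280/3, -404/3]
R4 ← R4 − (7)·R2: [0, 0, -72, -24, -56, -81]
R4 ← R4 − (3/5)·R3: [0, 0, 0, 0, 0, -1/5]
The echelon form has 4 nonzero rows; the last pivot sits in the augmented column, so rank(P) = 3 but rank([P|b]) = 4.
Since the ranks differ, the system is inconsistent.

no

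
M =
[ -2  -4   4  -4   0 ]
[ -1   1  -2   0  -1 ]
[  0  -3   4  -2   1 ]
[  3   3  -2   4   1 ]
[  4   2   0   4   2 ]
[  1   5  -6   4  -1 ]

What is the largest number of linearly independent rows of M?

2

Row reduce to echelon form.
R2 ← R2 − (1/2)·R1: [0, 3, -4, 2, -1]
R4 ← R4 + (3/2)·R1: [0, -3, 4, -2, 1]
R5 ← R5 + (2)·R1: [0, -6, 8, -4, 2]
R6 ← R6 + (1/2)·R1: [0, 3, -4, 2, -1]
R3 ← R3 + R2: [0, 0, 0, 0, 0]
R4 ← R4 + R2: [0, 0, 0, 0, 0]
R5 ← R5 + (2)·R2: [0, 0, 0, 0, 0]
R6 ← R6 − R2: [0, 0, 0, 0, 0]
Echelon form has 2 nonzero rows, so rank(M) = 2.
The rank gives the maximum number of linearly independent rows: 2.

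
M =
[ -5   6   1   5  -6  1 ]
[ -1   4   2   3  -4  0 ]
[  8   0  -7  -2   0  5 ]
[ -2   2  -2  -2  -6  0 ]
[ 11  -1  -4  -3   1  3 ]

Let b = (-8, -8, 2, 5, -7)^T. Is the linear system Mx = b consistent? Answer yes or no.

no

Row reduce the augmented matrix [M | b].
R2 ← R2 − (1/5)·R1: [0, 14/5, 9/5, 2, -14/5, -1/5, -32/5]
R3 ← R3 + (8/5)·R1: [0, 48/5, -27/5, 6, -48/5, 33/5, -54/5]
R4 ← R4 − (2/5)·R1: [0, -2/5, -12/5, -4, -18/5, -2/5, 41/5]
R5 ← R5 + (11/5)·R1: [0, 61/5, -9/5, 8, -61/5, 26/5, -123/5]
R3 ← R3 − (24/7)·R2: [0, 0, -81/7, -6/7, 0, 51/7, 78/7]
R4 ← R4 + (1/7)·R2: [0, 0, -15/7, -26/7, -4, -3/7, 51/7]
R5 ← R5 − (61/14)·R2: [0, 0, -135/14, -5/7, 0, 85/14, 23/7]
R4 ← R4 − (5/27)·R3: [0, 0, 0, -32/9, -4, -16/9, 47/9]
R5 ← R5 − (5/6)·R3: [0, 0, 0, 0, 0, 0, -6]
The echelon form has 5 nonzero rows; the last pivot sits in the augmented column, so rank(M) = 4 but rank([M|b]) = 5.
Since the ranks differ, the system is inconsistent.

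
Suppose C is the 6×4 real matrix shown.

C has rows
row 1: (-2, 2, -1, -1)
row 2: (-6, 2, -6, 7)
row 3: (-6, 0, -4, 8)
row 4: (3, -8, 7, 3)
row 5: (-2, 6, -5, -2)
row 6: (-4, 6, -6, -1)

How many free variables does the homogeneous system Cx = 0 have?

Row reduce to echelon form.
R2 ← R2 − (3)·R1: [0, -4, -3, 10]
R3 ← R3 − (3)·R1: [0, -6, -1, 11]
R4 ← R4 + (3/2)·R1: [0, -5, 11/2, 3/2]
R5 ← R5 − R1: [0, 4, -4, -1]
R6 ← R6 − (2)·R1: [0, 2, -4, 1]
R3 ← R3 − (3/2)·R2: [0, 0, 7/2, -4]
R4 ← R4 − (5/4)·R2: [0, 0, 37/4, -11]
R5 ← R5 + R2: [0, 0, -7, 9]
R6 ← R6 + (1/2)·R2: [0, 0, -11/2, 6]
R4 ← R4 − (37/14)·R3: [0, 0, 0, -3/7]
R5 ← R5 + (2)·R3: [0, 0, 0, 1]
R6 ← R6 + (11/7)·R3: [0, 0, 0, -2/7]
R5 ← R5 + (7/3)·R4: [0, 0, 0, 0]
R6 ← R6 − (2/3)·R4: [0, 0, 0, 0]
4 nonzero rows, so rank(C) = 4.
C has 4 columns; by rank–nullity, nullity = 4 − 4 = 0.

0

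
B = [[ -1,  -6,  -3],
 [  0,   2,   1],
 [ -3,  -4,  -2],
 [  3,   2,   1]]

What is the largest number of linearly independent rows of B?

2

Row reduce to echelon form.
R3 ← R3 − (3)·R1: [0, 14, 7]
R4 ← R4 + (3)·R1: [0, -16, -8]
R3 ← R3 − (7)·R2: [0, 0, 0]
R4 ← R4 + (8)·R2: [0, 0, 0]
Echelon form has 2 nonzero rows, so rank(B) = 2.
The rank gives the maximum number of linearly independent rows: 2.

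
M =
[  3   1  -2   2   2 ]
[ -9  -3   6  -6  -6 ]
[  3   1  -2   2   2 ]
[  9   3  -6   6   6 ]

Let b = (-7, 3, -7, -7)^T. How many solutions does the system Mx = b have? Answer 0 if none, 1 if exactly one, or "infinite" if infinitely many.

Row reduce the augmented matrix [M | b].
R2 ← R2 + (3)·R1: [0, 0, 0, 0, 0, -18]
R3 ← R3 − R1: [0, 0, 0, 0, 0, 0]
R4 ← R4 − (3)·R1: [0, 0, 0, 0, 0, 14]
R4 ← R4 + (7/9)·R2: [0, 0, 0, 0, 0, 0]
The echelon form has 2 nonzero rows; the last pivot sits in the augmented column, so rank(M) = 1 but rank([M|b]) = 2.
Since the ranks differ, the system is inconsistent.
It has no solutions.

0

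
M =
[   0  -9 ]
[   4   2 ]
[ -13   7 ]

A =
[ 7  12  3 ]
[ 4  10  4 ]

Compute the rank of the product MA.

2

First compute MA:
[[-36, -90, -36],
 [ 36,  68,  20],
 [-63, -86, -11]]
Now row reduce the product.
R2 ← R2 + R1: [0, -22, -16]
R3 ← R3 − (7/4)·R1: [0, 143/2, 52]
R3 ← R3 + (13/4)·R2: [0, 0, 0]
2 nonzero rows, so rank(MA) = 2.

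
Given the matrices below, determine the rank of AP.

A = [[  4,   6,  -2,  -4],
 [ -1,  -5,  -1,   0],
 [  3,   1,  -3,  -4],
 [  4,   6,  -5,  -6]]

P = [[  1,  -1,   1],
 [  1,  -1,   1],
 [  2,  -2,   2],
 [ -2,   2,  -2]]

1

First compute AP:
[[ 14, -14,  14],
 [ -8,   8,  -8],
 [  6,  -6,   6],
 [ 12, -12,  12]]
Now row reduce the product.
R2 ← R2 + (4/7)·R1: [0, 0, 0]
R3 ← R3 − (3/7)·R1: [0, 0, 0]
R4 ← R4 − (6/7)·R1: [0, 0, 0]
1 nonzero row, so rank(AP) = 1.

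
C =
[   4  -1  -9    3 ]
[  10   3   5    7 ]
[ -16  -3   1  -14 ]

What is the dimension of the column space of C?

Row reduce to echelon form.
R2 ← R2 − (5/2)·R1: [0, 11/2, 55/2, -1/2]
R3 ← R3 + (4)·R1: [0, -7, -35, -2]
R3 ← R3 + (14/11)·R2: [0, 0, 0, -29/11]
Echelon form has 3 nonzero rows, so rank(C) = 3.
The column space has dimension equal to the rank: 3.

3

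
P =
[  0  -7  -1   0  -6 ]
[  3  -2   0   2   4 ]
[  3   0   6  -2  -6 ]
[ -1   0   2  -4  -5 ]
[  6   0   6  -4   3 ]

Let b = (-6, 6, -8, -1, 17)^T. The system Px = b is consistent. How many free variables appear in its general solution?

1

Row reduce the augmented matrix [P | b].
Swap R1 ↔ R2
R3 ← R3 − R1: [0, 2, 6, -4, -10, -14]
R4 ← R4 + (1/3)·R1: [0, -2/3, 2, -10/3, -11/3, 1]
R5 ← R5 − (2)·R1: [0, 4, 6, -8, -5, 5]
R3 ← R3 + (2/7)·R2: [0, 0, 40/7, -4, -82/7, -110/7]
R4 ← R4 − (2/21)·R2: [0, 0, 44/21, -10/3, -65/21, 11/7]
R5 ← R5 + (4/7)·R2: [0, 0, 38/7, -8, -59/7, 11/7]
R4 ← R4 − (11/30)·R3: [0, 0, 0, -28/15, 6/5, 22/3]
R5 ← R5 − (19/20)·R3: [0, 0, 0, -21/5, 27/10, 33/2]
R5 ← R5 − (9/4)·R4: [0, 0, 0, 0, 0, 0]
The echelon form has 4 nonzero rows, and every pivot lies in the first 5 columns, so rank(P) = rank([P|b]) = 4.
The system is consistent.
Free variables = (unknowns) − (rank) = 5 − 4 = 1.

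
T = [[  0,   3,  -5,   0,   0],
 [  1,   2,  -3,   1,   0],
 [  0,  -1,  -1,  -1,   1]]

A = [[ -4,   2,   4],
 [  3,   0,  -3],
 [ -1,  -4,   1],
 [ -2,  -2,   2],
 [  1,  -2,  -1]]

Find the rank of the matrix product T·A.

First compute TA:
[[ 14,  20, -14],
 [  3,  12,  -3],
 [  1,   4,  -1]]
Now row reduce the product.
R2 ← R2 − (3/14)·R1: [0, 54/7, 0]
R3 ← R3 − (1/14)·R1: [0, 18/7, 0]
R3 ← R3 − (1/3)·R2: [0, 0, 0]
2 nonzero rows, so rank(TA) = 2.

2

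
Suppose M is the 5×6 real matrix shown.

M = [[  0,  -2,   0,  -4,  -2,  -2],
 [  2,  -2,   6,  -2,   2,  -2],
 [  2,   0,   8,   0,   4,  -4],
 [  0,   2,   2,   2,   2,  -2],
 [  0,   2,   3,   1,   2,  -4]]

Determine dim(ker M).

3

Row reduce to echelon form.
Swap R1 ↔ R2
R3 ← R3 − R1: [0, 2, 2, 2, 2, -2]
R3 ← R3 + R2: [0, 0, 2, -2, 0, -4]
R4 ← R4 + R2: [0, 0, 2, -2, 0, -4]
R5 ← R5 + R2: [0, 0, 3, -3, 0, -6]
R4 ← R4 − R3: [0, 0, 0, 0, 0, 0]
R5 ← R5 − (3/2)·R3: [0, 0, 0, 0, 0, 0]
3 nonzero rows, so rank(M) = 3.
M has 6 columns; by rank–nullity, nullity = 6 − 3 = 3.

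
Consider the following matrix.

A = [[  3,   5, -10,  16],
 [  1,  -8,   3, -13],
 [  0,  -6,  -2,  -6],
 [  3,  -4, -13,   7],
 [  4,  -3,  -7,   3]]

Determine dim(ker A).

1

Row reduce to echelon form.
R2 ← R2 − (1/3)·R1: [0, -29/3, 19/3, -55/3]
R4 ← R4 − R1: [0, -9, -3, -9]
R5 ← R5 − (4/3)·R1: [0, -29/3, 19/3, -55/3]
R3 ← R3 − (18/29)·R2: [0, 0, -172/29, 156/29]
R4 ← R4 − (27/29)·R2: [0, 0, -258/29, 234/29]
R5 ← R5 − R2: [0, 0, 0, 0]
R4 ← R4 − (3/2)·R3: [0, 0, 0, 0]
3 nonzero rows, so rank(A) = 3.
A has 4 columns; by rank–nullity, nullity = 4 − 3 = 1.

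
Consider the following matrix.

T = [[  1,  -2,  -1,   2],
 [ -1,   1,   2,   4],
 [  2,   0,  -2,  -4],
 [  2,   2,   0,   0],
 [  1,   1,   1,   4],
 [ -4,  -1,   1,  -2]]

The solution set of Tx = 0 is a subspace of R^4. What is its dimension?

1

Row reduce to echelon form.
R2 ← R2 + R1: [0, -1, 1, 6]
R3 ← R3 − (2)·R1: [0, 4, 0, -8]
R4 ← R4 − (2)·R1: [0, 6, 2, -4]
R5 ← R5 − R1: [0, 3, 2, 2]
R6 ← R6 + (4)·R1: [0, -9, -3, 6]
R3 ← R3 + (4)·R2: [0, 0, 4, 16]
R4 ← R4 + (6)·R2: [0, 0, 8, 32]
R5 ← R5 + (3)·R2: [0, 0, 5, 20]
R6 ← R6 − (9)·R2: [0, 0, -12, -48]
R4 ← R4 − (2)·R3: [0, 0, 0, 0]
R5 ← R5 − (5/4)·R3: [0, 0, 0, 0]
R6 ← R6 + (3)·R3: [0, 0, 0, 0]
3 nonzero rows, so rank(T) = 3.
T has 4 columns; by rank–nullity, nullity = 4 − 3 = 1.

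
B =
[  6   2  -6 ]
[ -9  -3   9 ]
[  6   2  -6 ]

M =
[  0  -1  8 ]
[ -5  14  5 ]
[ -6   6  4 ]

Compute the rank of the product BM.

First compute BM:
[[ 26, -14,  34],
 [-39,  21, -51],
 [ 26, -14,  34]]
Now row reduce the product.
R2 ← R2 + (3/2)·R1: [0, 0, 0]
R3 ← R3 − R1: [0, 0, 0]
1 nonzero row, so rank(BM) = 1.

1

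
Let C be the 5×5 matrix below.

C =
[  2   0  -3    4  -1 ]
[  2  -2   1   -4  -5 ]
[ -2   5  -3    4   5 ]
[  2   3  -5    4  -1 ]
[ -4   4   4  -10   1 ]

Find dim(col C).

Row reduce to echelon form.
R2 ← R2 − R1: [0, -2, 4, -8, -4]
R3 ← R3 + R1: [0, 5, -6, 8, 4]
R4 ← R4 − R1: [0, 3, -2, 0, 0]
R5 ← R5 + (2)·R1: [0, 4, -2, -2, -1]
R3 ← R3 + (5/2)·R2: [0, 0, 4, -12, -6]
R4 ← R4 + (3/2)·R2: [0, 0, 4, -12, -6]
R5 ← R5 + (2)·R2: [0, 0, 6, -18, -9]
R4 ← R4 − R3: [0, 0, 0, 0, 0]
R5 ← R5 − (3/2)·R3: [0, 0, 0, 0, 0]
Echelon form has 3 nonzero rows, so rank(C) = 3.
The column space has dimension equal to the rank: 3.

3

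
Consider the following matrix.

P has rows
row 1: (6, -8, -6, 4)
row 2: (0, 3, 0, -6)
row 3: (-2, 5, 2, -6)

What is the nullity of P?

Row reduce to echelon form.
R3 ← R3 + (1/3)·R1: [0, 7/3, 0, -14/3]
R3 ← R3 − (7/9)·R2: [0, 0, 0, 0]
2 nonzero rows, so rank(P) = 2.
P has 4 columns; by rank–nullity, nullity = 4 − 2 = 2.

2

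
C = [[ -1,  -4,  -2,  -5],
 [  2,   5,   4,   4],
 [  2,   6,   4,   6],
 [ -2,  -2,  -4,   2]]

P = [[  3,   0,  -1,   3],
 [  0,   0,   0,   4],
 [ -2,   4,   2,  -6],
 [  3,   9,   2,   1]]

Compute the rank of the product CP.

First compute CP:
[[-14, -53, -13, -12],
 [ 10,  52,  14,   6],
 [ 16,  70,  18,  12],
 [  8,   2,  -2,  12]]
Now row reduce the product.
R2 ← R2 + (5/7)·R1: [0, 99/7, 33/7, -18/7]
R3 ← R3 + (8/7)·R1: [0, 66/7, 22/7, -12/7]
R4 ← R4 + (4/7)·R1: [0, -198/7, -66/7, 36/7]
R3 ← R3 − (2/3)·R2: [0, 0, 0, 0]
R4 ← R4 + (2)·R2: [0, 0, 0, 0]
2 nonzero rows, so rank(CP) = 2.

2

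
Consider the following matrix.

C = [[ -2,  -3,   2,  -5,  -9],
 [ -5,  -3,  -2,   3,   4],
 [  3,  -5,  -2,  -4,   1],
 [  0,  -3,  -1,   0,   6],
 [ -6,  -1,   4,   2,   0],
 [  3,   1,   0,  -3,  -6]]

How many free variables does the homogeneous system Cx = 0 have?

Row reduce to echelon form.
R2 ← R2 − (5/2)·R1: [0, 9/2, -7, 31/2, 53/2]
R3 ← R3 + (3/2)·R1: [0, -19/2, 1, -23/2, -25/2]
R5 ← R5 − (3)·R1: [0, 8, -2, 17, 27]
R6 ← R6 + (3/2)·R1: [0, -7/2, 3, -21/2, -39/2]
R3 ← R3 + (19/9)·R2: [0, 0, -124/9, 191/9, 391/9]
R4 ← R4 + (2/3)·R2: [0, 0, -17/3, 31/3, 71/3]
R5 ← R5 − (16/9)·R2: [0, 0, 94/9, -95/9, -181/9]
R6 ← R6 + (7/9)·R2: [0, 0, -22/9, 14/9, 10/9]
R4 ← R4 − (51/124)·R3: [0, 0, 0, 199/124, 719/124]
R5 ← R5 + (47/62)·R3: [0, 0, 0, 343/62, 795/62]
R6 ← R6 − (11/62)·R3: [0, 0, 0, -137/62, -409/62]
R5 ← R5 − (686/199)·R4: [0, 0, 0, 0, -1426/199]
R6 ← R6 + (274/199)·R4: [0, 0, 0, 0, 276/199]
R6 ← R6 + (6/31)·R5: [0, 0, 0, 0, 0]
5 nonzero rows, so rank(C) = 5.
C has 5 columns; by rank–nullity, nullity = 5 − 5 = 0.

0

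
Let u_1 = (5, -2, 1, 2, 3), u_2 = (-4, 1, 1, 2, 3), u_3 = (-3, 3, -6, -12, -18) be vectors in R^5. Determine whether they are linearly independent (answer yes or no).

no

Form the matrix with these vectors as rows and row reduce.
R2 ← R2 + (4/5)·R1: [0, -3/5, 9/5, 18/5, 27/5]
R3 ← R3 + (3/5)·R1: [0, 9/5, -27/5, -54/5, -81/5]
R3 ← R3 + (3)·R2: [0, 0, 0, 0, 0]
2 nonzero rows, so the 3 vectors span a space of dimension 2.
Since 2 < 3, the vectors are linearly dependent.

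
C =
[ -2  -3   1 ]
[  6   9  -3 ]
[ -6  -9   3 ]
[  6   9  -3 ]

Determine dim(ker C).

Row reduce to echelon form.
R2 ← R2 + (3)·R1: [0, 0, 0]
R3 ← R3 − (3)·R1: [0, 0, 0]
R4 ← R4 + (3)·R1: [0, 0, 0]
1 nonzero row, so rank(C) = 1.
C has 3 columns; by rank–nullity, nullity = 3 − 1 = 2.

2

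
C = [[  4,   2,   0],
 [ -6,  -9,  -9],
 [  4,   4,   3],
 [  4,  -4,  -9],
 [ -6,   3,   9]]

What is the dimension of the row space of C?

Row reduce to echelon form.
R2 ← R2 + (3/2)·R1: [0, -6, -9]
R3 ← R3 − R1: [0, 2, 3]
R4 ← R4 − R1: [0, -6, -9]
R5 ← R5 + (3/2)·R1: [0, 6, 9]
R3 ← R3 + (1/3)·R2: [0, 0, 0]
R4 ← R4 − R2: [0, 0, 0]
R5 ← R5 + R2: [0, 0, 0]
Echelon form has 2 nonzero rows, so rank(C) = 2.
The row space has dimension equal to the rank: 2.

2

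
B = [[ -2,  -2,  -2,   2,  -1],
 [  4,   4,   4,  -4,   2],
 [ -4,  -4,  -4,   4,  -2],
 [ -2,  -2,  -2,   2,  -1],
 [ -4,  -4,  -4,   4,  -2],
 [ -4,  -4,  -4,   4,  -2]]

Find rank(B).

Row reduce to echelon form.
R2 ← R2 + (2)·R1: [0, 0, 0, 0, 0]
R3 ← R3 − (2)·R1: [0, 0, 0, 0, 0]
R4 ← R4 − R1: [0, 0, 0, 0, 0]
R5 ← R5 − (2)·R1: [0, 0, 0, 0, 0]
R6 ← R6 − (2)·R1: [0, 0, 0, 0, 0]
Echelon form has 1 nonzero row, so rank(B) = 1.

1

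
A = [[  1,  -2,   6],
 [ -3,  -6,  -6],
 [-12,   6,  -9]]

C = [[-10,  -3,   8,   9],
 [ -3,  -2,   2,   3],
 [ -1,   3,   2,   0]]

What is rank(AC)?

First compute AC:
[[-10,  19,  16,   3],
 [ 54,   3, -48, -45],
 [111,  -3, -102, -90]]
Now row reduce the product.
R2 ← R2 + (27/5)·R1: [0, 528/5, 192/5, -144/5]
R3 ← R3 + (111/10)·R1: [0, 2079/10, 378/5, -567/10]
R3 ← R3 − (63/32)·R2: [0, 0, 0, 0]
2 nonzero rows, so rank(AC) = 2.

2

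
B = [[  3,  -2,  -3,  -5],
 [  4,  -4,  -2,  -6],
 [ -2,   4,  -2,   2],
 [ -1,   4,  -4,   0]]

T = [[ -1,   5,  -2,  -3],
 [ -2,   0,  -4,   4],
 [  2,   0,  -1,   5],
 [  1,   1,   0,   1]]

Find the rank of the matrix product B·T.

First compute BT:
[[-10,  10,   5, -37],
 [ -6,  14,  10, -44],
 [ -8,  -8, -10,  14],
 [-15,  -5, -10,  -1]]
Now row reduce the product.
R2 ← R2 − (3/5)·R1: [0, 8, 7, -109/5]
R3 ← R3 − (4/5)·R1: [0, -16, -14, 218/5]
R4 ← R4 − (3/2)·R1: [0, -20, -35/2, 109/2]
R3 ← R3 + (2)·R2: [0, 0, 0, 0]
R4 ← R4 + (5/2)·R2: [0, 0, 0, 0]
2 nonzero rows, so rank(BT) = 2.

2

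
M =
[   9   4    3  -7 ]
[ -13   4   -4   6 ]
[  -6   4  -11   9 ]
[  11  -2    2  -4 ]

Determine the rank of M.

4

Row reduce to echelon form.
R2 ← R2 + (13/9)·R1: [0, 88/9, 1/3, -37/9]
R3 ← R3 + (2/3)·R1: [0, 20/3, -9, 13/3]
R4 ← R4 − (11/9)·R1: [0, -62/9, -5/3, 41/9]
R3 ← R3 − (15/22)·R2: [0, 0, -203/22, 157/22]
R4 ← R4 + (31/44)·R2: [0, 0, -63/44, 73/44]
R4 ← R4 − (9/58)·R3: [0, 0, 0, 16/29]
Echelon form has 4 nonzero rows, so rank(M) = 4.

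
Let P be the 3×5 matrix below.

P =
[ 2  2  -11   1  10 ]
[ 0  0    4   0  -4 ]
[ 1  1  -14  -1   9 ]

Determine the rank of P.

Row reduce to echelon form.
R3 ← R3 − (1/2)·R1: [0, 0, -17/2, -3/2, 4]
R3 ← R3 + (17/8)·R2: [0, 0, 0, -3/2, -9/2]
Echelon form has 3 nonzero rows, so rank(P) = 3.

3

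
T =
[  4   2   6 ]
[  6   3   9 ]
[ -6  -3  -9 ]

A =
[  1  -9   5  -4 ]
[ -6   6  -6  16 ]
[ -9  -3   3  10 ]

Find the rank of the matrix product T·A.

1

First compute TA:
[[-62, -42,  26,  76],
 [-93, -63,  39, 114],
 [ 93,  63, -39, -114]]
Now row reduce the product.
R2 ← R2 − (3/2)·R1: [0, 0, 0, 0]
R3 ← R3 + (3/2)·R1: [0, 0, 0, 0]
1 nonzero row, so rank(TA) = 1.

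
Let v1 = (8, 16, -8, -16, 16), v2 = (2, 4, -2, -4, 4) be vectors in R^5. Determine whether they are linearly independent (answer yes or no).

no

Form the matrix with these vectors as rows and row reduce.
R2 ← R2 − (1/4)·R1: [0, 0, 0, 0, 0]
1 nonzero row, so the 2 vectors span a space of dimension 1.
Since 1 < 2, the vectors are linearly dependent.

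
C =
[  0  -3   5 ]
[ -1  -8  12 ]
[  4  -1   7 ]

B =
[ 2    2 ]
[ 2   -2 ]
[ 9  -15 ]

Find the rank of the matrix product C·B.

First compute CB:
[[ 39, -69],
 [ 90, -166],
 [ 69, -95]]
Now row reduce the product.
R2 ← R2 − (30/13)·R1: [0, -88/13]
R3 ← R3 − (23/13)·R1: [0, 352/13]
R3 ← R3 + (4)·R2: [0, 0]
2 nonzero rows, so rank(CB) = 2.

2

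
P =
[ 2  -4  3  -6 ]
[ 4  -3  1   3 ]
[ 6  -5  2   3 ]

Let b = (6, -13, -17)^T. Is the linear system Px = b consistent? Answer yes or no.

Row reduce the augmented matrix [P | b].
R2 ← R2 − (2)·R1: [0, 5, -5, 15, -25]
R3 ← R3 − (3)·R1: [0, 7, -7, 21, -35]
R3 ← R3 − (7/5)·R2: [0, 0, 0, 0, 0]
The echelon form has 2 nonzero rows, and every pivot lies in the first 4 columns, so rank(P) = rank([P|b]) = 2.
The system is consistent.

yes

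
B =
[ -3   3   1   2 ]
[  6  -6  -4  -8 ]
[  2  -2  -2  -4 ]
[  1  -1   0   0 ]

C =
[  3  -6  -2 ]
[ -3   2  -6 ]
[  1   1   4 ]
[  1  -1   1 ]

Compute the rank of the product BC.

2

First compute BC:
[[-15,  23,  -6],
 [ 24, -44,   0],
 [  6, -14,  -4],
 [  6,  -8,   4]]
Now row reduce the product.
R2 ← R2 + (8/5)·R1: [0, -36/5, -48/5]
R3 ← R3 + (2/5)·R1: [0, -24/5, -32/5]
R4 ← R4 + (2/5)·R1: [0, 6/5, 8/5]
R3 ← R3 − (2/3)·R2: [0, 0, 0]
R4 ← R4 + (1/6)·R2: [0, 0, 0]
2 nonzero rows, so rank(BC) = 2.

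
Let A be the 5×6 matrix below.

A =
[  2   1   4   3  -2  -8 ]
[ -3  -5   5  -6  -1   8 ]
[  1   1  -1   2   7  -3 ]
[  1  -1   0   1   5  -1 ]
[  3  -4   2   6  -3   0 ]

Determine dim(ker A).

Row reduce to echelon form.
R2 ← R2 + (3/2)·R1: [0, -7/2, 11, -3/2, -4, -4]
R3 ← R3 − (1/2)·R1: [0, 1/2, -3, 1/2, 8, 1]
R4 ← R4 − (1/2)·R1: [0, -3/2, -2, -1/2, 6, 3]
R5 ← R5 − (3/2)·R1: [0, -11/2, -4, 3/2, 0, 12]
R3 ← R3 + (1/7)·R2: [0, 0, -10/7, 2/7, 52/7, 3/7]
R4 ← R4 − (3/7)·R2: [0, 0, -47/7, 1/7, 54/7, 33/7]
R5 ← R5 − (11/7)·R2: [0, 0, -149/7, 27/7, 44/7, 128/7]
R4 ← R4 − (47/10)·R3: [0, 0, 0, -6/5, -136/5, 27/10]
R5 ← R5 − (149/10)·R3: [0, 0, 0, -2/5, -522/5, 119/10]
R5 ← R5 − (1/3)·R4: [0, 0, 0, 0, -286/3, 11]
5 nonzero rows, so rank(A) = 5.
A has 6 columns; by rank–nullity, nullity = 6 − 5 = 1.

1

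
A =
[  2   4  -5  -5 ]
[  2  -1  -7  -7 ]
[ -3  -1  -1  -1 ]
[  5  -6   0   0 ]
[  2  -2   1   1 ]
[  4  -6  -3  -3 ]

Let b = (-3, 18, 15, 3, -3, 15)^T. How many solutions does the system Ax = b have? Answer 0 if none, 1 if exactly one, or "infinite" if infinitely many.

infinite

Row reduce the augmented matrix [A | b].
R2 ← R2 − R1: [0, -5, -2, -2, 21]
R3 ← R3 + (3/2)·R1: [0, 5, -17/2, -17/2, 21/2]
R4 ← R4 − (5/2)·R1: [0, -16, 25/2, 25/2, 21/2]
R5 ← R5 − R1: [0, -6, 6, 6, 0]
R6 ← R6 − (2)·R1: [0, -14, 7, 7, 21]
R3 ← R3 + R2: [0, 0, -21/2, -21/2, 63/2]
R4 ← R4 − (16/5)·R2: [0, 0, 189/10, 189/10, -567/10]
R5 ← R5 − (6/5)·R2: [0, 0, 42/5, 42/5, -126/5]
R6 ← R6 − (14/5)·R2: [0, 0, 63/5, 63/5, -189/5]
R4 ← R4 + (9/5)·R3: [0, 0, 0, 0, 0]
R5 ← R5 + (4/5)·R3: [0, 0, 0, 0, 0]
R6 ← R6 + (6/5)·R3: [0, 0, 0, 0, 0]
The echelon form has 3 nonzero rows, and every pivot lies in the first 4 columns, so rank(A) = rank([A|b]) = 3.
The system is consistent.
rank = 3 < 4 unknowns, so there are infinitely many solutions.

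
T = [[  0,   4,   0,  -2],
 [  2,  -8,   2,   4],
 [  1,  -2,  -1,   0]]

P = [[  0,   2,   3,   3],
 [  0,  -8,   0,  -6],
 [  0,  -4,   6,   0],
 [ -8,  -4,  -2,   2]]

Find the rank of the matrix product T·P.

First compute TP:
[[ 16, -24,   4, -28],
 [-32,  44,  10,  62],
 [  0,  22,  -3,  15]]
Now row reduce the product.
R2 ← R2 + (2)·R1: [0, -4, 18, 6]
R3 ← R3 + (11/2)·R2: [0, 0, 96, 48]
3 nonzero rows, so rank(TP) = 3.

3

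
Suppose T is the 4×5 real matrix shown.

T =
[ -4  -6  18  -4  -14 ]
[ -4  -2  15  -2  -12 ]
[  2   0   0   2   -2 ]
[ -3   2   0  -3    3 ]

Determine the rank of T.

4

Row reduce to echelon form.
R2 ← R2 − R1: [0, 4, -3, 2, 2]
R3 ← R3 + (1/2)·R1: [0, -3, 9, 0, -9]
R4 ← R4 − (3/4)·R1: [0, 13/2, -27/2, 0, 27/2]
R3 ← R3 + (3/4)·R2: [0, 0, 27/4, 3/2, -15/2]
R4 ← R4 − (13/8)·R2: [0, 0, -69/8, -13/4, 41/4]
R4 ← R4 + (23/18)·R3: [0, 0, 0, -4/3, 2/3]
Echelon form has 4 nonzero rows, so rank(T) = 4.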